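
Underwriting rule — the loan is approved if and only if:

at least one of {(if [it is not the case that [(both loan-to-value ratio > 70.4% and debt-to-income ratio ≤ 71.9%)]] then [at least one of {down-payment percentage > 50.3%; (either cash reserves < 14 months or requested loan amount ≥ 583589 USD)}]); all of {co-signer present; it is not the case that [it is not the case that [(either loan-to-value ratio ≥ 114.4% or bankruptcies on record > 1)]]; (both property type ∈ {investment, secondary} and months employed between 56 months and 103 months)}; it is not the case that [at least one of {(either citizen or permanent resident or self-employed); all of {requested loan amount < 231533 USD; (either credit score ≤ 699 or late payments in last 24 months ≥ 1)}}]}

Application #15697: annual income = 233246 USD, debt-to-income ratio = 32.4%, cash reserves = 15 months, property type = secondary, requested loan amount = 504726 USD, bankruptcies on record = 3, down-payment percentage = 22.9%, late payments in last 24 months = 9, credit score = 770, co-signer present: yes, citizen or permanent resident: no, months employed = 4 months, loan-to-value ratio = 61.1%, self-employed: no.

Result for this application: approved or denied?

Approved

Atomic conditions:
  loan-to-value ratio > 70.4%: 61.1 > 70.4 is false
  debt-to-income ratio ≤ 71.9%: 32.4 ≤ 71.9 is true
  down-payment percentage > 50.3%: 22.9 > 50.3 is false
  cash reserves < 14 months: 15 < 14 is false
  requested loan amount ≥ 583589 USD: 504726 ≥ 583589 is false
  co-signer present: yes → true
  loan-to-value ratio ≥ 114.4%: 61.1 ≥ 114.4 is false
  bankruptcies on record > 1: 3 > 1 is true
  property type ∈ {investment, secondary}: secondary is in the set → true
  months employed between 56 months and 103 months: 4 in [56, 103] is false
  citizen or permanent resident: no → false
  self-employed: no → false
  requested loan amount < 231533 USD: 504726 < 231533 is false
  credit score ≤ 699: 770 ≤ 699 is false
  late payments in last 24 months ≥ 1: 9 ≥ 1 is true
Combine:
[1.1.1] false AND true = false
[1.1] NOT false = true
[1.2.2] false OR false = false
[1.2] false OR false = false
[1] true → false = false
[2.2.1.1] false OR true = true
[2.2.1] NOT true = false
[2.2] NOT false = true
[2.3] true AND false = false
[2] true AND true AND false = false
[3.1.1] false OR false = false
[3.1.2.2] false OR true = true
[3.1.2] false AND true = false
[3.1] false OR false = false
[3] NOT false = true
[root] false OR false OR true = true
Overall: true → approved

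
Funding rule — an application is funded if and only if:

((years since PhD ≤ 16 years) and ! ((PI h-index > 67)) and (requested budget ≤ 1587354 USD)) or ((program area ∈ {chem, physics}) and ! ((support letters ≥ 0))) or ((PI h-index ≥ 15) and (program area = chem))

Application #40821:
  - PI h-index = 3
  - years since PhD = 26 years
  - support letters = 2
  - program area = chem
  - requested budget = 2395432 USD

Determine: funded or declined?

Declined

Atomic conditions:
  years since PhD ≤ 16 years: 26 ≤ 16 is false
  PI h-index > 67: 3 > 67 is false
  requested budget ≤ 1587354 USD: 2395432 ≤ 1587354 is false
  program area ∈ {chem, physics}: chem is in the set → true
  support letters ≥ 0: 2 ≥ 0 is true
  PI h-index ≥ 15: 3 ≥ 15 is false
  program area = chem: chem == chem is true
Combine:
[1.2] NOT false = true
[1] false AND true AND false = false
[2.2] NOT true = false
[2] true AND false = false
[3] false AND true = false
[root] false OR false OR false = false
Overall: false → declined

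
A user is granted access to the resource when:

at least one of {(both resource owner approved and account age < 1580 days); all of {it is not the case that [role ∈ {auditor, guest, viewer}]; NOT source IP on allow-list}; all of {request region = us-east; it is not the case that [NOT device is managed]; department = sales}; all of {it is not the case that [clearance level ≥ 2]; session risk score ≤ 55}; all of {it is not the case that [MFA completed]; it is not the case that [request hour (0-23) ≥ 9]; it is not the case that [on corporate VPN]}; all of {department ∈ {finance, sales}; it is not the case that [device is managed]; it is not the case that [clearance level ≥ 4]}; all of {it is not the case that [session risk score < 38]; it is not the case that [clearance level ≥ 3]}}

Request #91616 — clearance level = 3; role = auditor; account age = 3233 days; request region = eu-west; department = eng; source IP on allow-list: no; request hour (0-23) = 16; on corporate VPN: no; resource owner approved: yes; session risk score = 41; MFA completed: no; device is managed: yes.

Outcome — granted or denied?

Denied

Atomic conditions:
  resource owner approved: yes → true
  account age < 1580 days: 3233 < 1580 is false
  role ∈ {auditor, guest, viewer}: auditor is in the set → true
  NOT source IP on allow-list: no → true
  request region = us-east: eu-west == us-east is false
  NOT device is managed: yes → false
  department = sales: eng == sales is false
  clearance level ≥ 2: 3 ≥ 2 is true
  session risk score ≤ 55: 41 ≤ 55 is true
  MFA completed: no → false
  request hour (0-23) ≥ 9: 16 ≥ 9 is true
  on corporate VPN: no → false
  department ∈ {finance, sales}: eng is not in the set → false
  device is managed: yes → true
  clearance level ≥ 4: 3 ≥ 4 is false
  session risk score < 38: 41 < 38 is false
  clearance level ≥ 3: 3 ≥ 3 is true
Combine:
[1] true AND false = false
[2.1] NOT true = false
[2] false AND true = false
[3.2] NOT false = true
[3] false AND true AND false = false
[4.1] NOT true = false
[4] false AND true = false
[5.1] NOT false = true
[5.2] NOT true = false
[5.3] NOT false = true
[5] true AND false AND true = false
[6.2] NOT true = false
[6.3] NOT false = true
[6] false AND false AND true = false
[7.1] NOT false = true
[7.2] NOT true = false
[7] true AND false = false
[root] false OR false OR false OR false OR false OR false OR false = false
Overall: false → denied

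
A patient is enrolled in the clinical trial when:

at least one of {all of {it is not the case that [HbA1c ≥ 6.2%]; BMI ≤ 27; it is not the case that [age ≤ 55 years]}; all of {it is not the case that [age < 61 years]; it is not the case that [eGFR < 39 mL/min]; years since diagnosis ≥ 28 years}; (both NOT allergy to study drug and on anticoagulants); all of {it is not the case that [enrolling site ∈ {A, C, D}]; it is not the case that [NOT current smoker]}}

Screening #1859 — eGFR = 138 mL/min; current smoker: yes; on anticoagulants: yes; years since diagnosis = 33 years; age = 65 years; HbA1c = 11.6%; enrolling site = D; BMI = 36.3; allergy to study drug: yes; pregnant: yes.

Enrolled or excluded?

Atomic conditions:
  HbA1c ≥ 6.2%: 11.6 ≥ 6.2 is true
  BMI ≤ 27: 36.3 ≤ 27 is false
  age ≤ 55 years: 65 ≤ 55 is false
  age < 61 years: 65 < 61 is false
  eGFR < 39 mL/min: 138 < 39 is false
  years since diagnosis ≥ 28 years: 33 ≥ 28 is true
  NOT allergy to study drug: yes → false
  on anticoagulants: yes → true
  enrolling site ∈ {A, C, D}: D is in the set → true
  NOT current smoker: yes → false
Combine:
[1.1] NOT true = false
[1.3] NOT false = true
[1] false AND false AND true = false
[2.1] NOT false = true
[2.2] NOT false = true
[2] true AND true AND true = true
[3] false AND true = false
[4.1] NOT true = false
[4.2] NOT false = true
[4] false AND true = false
[root] false OR true OR false OR false = true
Overall: true → enrolled

Enrolled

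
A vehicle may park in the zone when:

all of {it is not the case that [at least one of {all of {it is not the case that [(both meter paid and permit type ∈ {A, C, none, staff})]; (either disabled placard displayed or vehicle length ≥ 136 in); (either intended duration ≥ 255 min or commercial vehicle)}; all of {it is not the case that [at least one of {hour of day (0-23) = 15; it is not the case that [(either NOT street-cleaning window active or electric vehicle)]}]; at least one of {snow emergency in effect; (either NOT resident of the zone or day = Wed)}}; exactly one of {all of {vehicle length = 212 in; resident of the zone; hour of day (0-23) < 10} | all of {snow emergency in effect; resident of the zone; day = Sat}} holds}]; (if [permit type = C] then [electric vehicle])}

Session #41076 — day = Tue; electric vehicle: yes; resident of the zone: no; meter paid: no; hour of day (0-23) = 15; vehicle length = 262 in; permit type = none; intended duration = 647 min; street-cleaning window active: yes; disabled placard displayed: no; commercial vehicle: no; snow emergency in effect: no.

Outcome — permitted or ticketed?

Ticketed

Atomic conditions:
  meter paid: no → false
  permit type ∈ {A, C, none, staff}: none is in the set → true
  disabled placard displayed: no → false
  vehicle length ≥ 136 in: 262 ≥ 136 is true
  intended duration ≥ 255 min: 647 ≥ 255 is true
  commercial vehicle: no → false
  hour of day (0-23) = 15: 15 == 15 is true
  NOT street-cleaning window active: yes → false
  electric vehicle: yes → true
  snow emergency in effect: no → false
  NOT resident of the zone: no → true
  day = Wed: Tue == Wed is false
  vehicle length = 212 in: 262 == 212 is false
  resident of the zone: no → false
  hour of day (0-23) < 10: 15 < 10 is false
  day = Sat: Tue == Sat is false
  permit type = C: none == C is false
Combine:
[1.1.1.1.1] false AND true = false
[1.1.1.1] NOT false = true
[1.1.1.2] false OR true = true
[1.1.1.3] true OR false = true
[1.1.1] true AND true AND true = true
[1.1.2.1.1.2.1] false OR true = true
[1.1.2.1.1.2] NOT true = false
[1.1.2.1.1] true OR false = true
[1.1.2.1] NOT true = false
[1.1.2.2.2] true OR false = true
[1.1.2.2] false OR true = true
[1.1.2] false AND true = false
[1.1.3.1] false AND false AND false = false
[1.1.3.2] false AND false AND false = false
[1.1.3] exactly-one(false, false) = false
[1.1] true OR false OR false = true
[1] NOT true = false
[2] false → true (antecedent false ⇒ implication holds) = true
[root] false AND true = false
Overall: false → ticketed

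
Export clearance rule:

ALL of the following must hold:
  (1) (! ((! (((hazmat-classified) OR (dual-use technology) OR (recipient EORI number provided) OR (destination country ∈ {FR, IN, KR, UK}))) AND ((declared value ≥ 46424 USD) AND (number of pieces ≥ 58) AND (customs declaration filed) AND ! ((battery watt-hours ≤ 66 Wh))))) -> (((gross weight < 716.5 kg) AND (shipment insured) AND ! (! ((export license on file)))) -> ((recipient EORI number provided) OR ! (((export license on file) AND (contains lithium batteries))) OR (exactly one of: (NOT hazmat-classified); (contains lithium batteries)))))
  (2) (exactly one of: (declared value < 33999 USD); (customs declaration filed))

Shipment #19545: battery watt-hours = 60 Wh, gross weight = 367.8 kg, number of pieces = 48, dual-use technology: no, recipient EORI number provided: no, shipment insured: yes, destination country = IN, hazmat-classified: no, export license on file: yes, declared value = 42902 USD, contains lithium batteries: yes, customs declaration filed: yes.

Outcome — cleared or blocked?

Blocked

Atomic conditions:
  hazmat-classified: no → false
  dual-use technology: no → false
  recipient EORI number provided: no → false
  destination country ∈ {FR, IN, KR, UK}: IN is in the set → true
  declared value ≥ 46424 USD: 42902 ≥ 46424 is false
  number of pieces ≥ 58: 48 ≥ 58 is false
  customs declaration filed: yes → true
  battery watt-hours ≤ 66 Wh: 60 ≤ 66 is true
  gross weight < 716.5 kg: 367.8 < 716.5 is true
  shipment insured: yes → true
  export license on file: yes → true
  contains lithium batteries: yes → true
  NOT hazmat-classified: no → true
  declared value < 33999 USD: 42902 < 33999 is false
Combine:
[1.1.1.1.1] false OR false OR false OR true = true
[1.1.1.1] NOT true = false
[1.1.1.2.4] NOT true = false
[1.1.1.2] false AND false AND true AND false = false
[1.1.1] false AND false = false
[1.1] NOT false = true
[1.2.1.3.1] NOT true = false
[1.2.1.3] NOT false = true
[1.2.1] true AND true AND true = true
[1.2.2.2.1] true AND true = true
[1.2.2.2] NOT true = false
[1.2.2.3] exactly-one(true, true) = false
[1.2.2] false OR false OR false = false
[1.2] true → false = false
[1] true → false = false
[2] exactly-one(false, true) = true
[root] false AND true = false
Overall: false → blocked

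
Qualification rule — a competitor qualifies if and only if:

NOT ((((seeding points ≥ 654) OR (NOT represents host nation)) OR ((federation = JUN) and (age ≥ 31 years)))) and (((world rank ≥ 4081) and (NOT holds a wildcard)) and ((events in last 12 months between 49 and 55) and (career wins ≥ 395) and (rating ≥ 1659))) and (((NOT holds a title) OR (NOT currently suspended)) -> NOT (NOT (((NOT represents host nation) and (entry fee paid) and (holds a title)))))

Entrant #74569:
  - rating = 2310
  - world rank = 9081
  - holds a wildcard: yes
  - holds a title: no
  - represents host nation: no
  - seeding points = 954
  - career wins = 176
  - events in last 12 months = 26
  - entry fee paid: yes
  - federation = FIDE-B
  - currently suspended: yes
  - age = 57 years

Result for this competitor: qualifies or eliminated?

Eliminated

Atomic conditions:
  seeding points ≥ 654: 954 ≥ 654 is true
  NOT represents host nation: no → true
  federation = JUN: FIDE-B == JUN is false
  age ≥ 31 years: 57 ≥ 31 is true
  world rank ≥ 4081: 9081 ≥ 4081 is true
  NOT holds a wildcard: yes → false
  events in last 12 months between 49 and 55: 26 in [49, 55] is false
  career wins ≥ 395: 176 ≥ 395 is false
  rating ≥ 1659: 2310 ≥ 1659 is true
  NOT holds a title: no → true
  NOT currently suspended: yes → false
  entry fee paid: yes → true
  holds a title: no → false
Combine:
[1.1.1] true OR true = true
[1.1.2] false AND true = false
[1.1] true OR false = true
[1] NOT true = false
[2.1] true AND false = false
[2.2] false AND false AND true = false
[2] false AND false = false
[3.1] true OR false = true
[3.2.1.1] true AND true AND false = false
[3.2.1] NOT false = true
[3.2] NOT true = false
[3] true → false = false
[root] false AND false AND false = false
Overall: false → eliminated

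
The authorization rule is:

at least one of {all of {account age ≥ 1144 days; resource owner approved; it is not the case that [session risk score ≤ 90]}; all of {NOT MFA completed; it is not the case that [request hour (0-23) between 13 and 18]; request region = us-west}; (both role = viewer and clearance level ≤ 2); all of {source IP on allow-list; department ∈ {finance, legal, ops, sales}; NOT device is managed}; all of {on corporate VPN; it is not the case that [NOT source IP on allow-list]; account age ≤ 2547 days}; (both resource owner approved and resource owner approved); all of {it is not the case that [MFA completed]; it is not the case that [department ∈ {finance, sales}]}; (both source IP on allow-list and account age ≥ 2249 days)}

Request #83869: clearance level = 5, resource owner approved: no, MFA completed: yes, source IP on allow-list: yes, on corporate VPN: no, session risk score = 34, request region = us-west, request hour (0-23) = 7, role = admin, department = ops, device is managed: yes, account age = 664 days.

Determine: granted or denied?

Atomic conditions:
  account age ≥ 1144 days: 664 ≥ 1144 is false
  resource owner approved: no → false
  session risk score ≤ 90: 34 ≤ 90 is true
  NOT MFA completed: yes → false
  request hour (0-23) between 13 and 18: 7 in [13, 18] is false
  request region = us-west: us-west == us-west is true
  role = viewer: admin == viewer is false
  clearance level ≤ 2: 5 ≤ 2 is false
  source IP on allow-list: yes → true
  department ∈ {finance, legal, ops, sales}: ops is in the set → true
  NOT device is managed: yes → false
  on corporate VPN: no → false
  NOT source IP on allow-list: yes → false
  account age ≤ 2547 days: 664 ≤ 2547 is true
  MFA completed: yes → true
  department ∈ {finance, sales}: ops is not in the set → false
  account age ≥ 2249 days: 664 ≥ 2249 is false
Combine:
[1.3] NOT true = false
[1] false AND false AND false = false
[2.2] NOT false = true
[2] false AND true AND true = false
[3] false AND false = false
[4] true AND true AND false = false
[5.2] NOT false = true
[5] false AND true AND true = false
[6] false AND false = false
[7.1] NOT true = false
[7.2] NOT false = true
[7] false AND true = false
[8] true AND false = false
[root] false OR false OR false OR false OR false OR false OR false OR false = false
Overall: false → denied

Denied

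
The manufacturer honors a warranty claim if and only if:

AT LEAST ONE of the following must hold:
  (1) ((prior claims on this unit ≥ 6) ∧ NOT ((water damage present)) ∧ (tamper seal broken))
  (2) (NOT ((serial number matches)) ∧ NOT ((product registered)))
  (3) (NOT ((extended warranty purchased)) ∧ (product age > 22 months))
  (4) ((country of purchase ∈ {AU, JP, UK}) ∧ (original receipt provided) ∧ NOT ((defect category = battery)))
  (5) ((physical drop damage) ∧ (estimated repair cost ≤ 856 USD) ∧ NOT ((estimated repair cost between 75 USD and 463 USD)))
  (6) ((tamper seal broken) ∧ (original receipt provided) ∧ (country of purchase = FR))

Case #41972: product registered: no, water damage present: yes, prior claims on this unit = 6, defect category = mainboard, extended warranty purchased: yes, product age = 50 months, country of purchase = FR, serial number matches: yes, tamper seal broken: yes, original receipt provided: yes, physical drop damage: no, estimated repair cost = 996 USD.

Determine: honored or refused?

Atomic conditions:
  prior claims on this unit ≥ 6: 6 ≥ 6 is true
  water damage present: yes → true
  tamper seal broken: yes → true
  serial number matches: yes → true
  product registered: no → false
  extended warranty purchased: yes → true
  product age > 22 months: 50 > 22 is true
  country of purchase ∈ {AU, JP, UK}: FR is not in the set → false
  original receipt provided: yes → true
  defect category = battery: mainboard == battery is false
  physical drop damage: no → false
  estimated repair cost ≤ 856 USD: 996 ≤ 856 is false
  estimated repair cost between 75 USD and 463 USD: 996 in [75, 463] is false
  country of purchase = FR: FR == FR is true
Combine:
[1.2] NOT true = false
[1] true AND false AND true = false
[2.1] NOT true = false
[2.2] NOT false = true
[2] false AND true = false
[3.1] NOT true = false
[3] false AND true = false
[4.3] NOT false = true
[4] false AND true AND true = false
[5.3] NOT false = true
[5] false AND false AND true = false
[6] true AND true AND true = true
[root] false OR false OR false OR false OR false OR true = true
Overall: true → honored

Honored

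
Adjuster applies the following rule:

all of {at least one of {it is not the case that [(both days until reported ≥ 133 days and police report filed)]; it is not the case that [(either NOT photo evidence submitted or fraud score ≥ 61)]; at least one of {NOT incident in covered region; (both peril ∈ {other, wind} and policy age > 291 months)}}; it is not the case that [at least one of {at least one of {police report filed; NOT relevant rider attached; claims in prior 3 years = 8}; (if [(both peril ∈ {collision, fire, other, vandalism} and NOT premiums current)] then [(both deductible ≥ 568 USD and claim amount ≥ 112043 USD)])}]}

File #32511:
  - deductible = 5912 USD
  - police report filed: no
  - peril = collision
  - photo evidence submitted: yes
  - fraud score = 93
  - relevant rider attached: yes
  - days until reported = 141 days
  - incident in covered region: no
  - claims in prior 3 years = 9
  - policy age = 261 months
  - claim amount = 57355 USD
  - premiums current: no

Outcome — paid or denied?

Paid

Atomic conditions:
  days until reported ≥ 133 days: 141 ≥ 133 is true
  police report filed: no → false
  NOT photo evidence submitted: yes → false
  fraud score ≥ 61: 93 ≥ 61 is true
  NOT incident in covered region: no → true
  peril ∈ {other, wind}: collision is not in the set → false
  policy age > 291 months: 261 > 291 is false
  NOT relevant rider attached: yes → false
  claims in prior 3 years = 8: 9 == 8 is false
  peril ∈ {collision, fire, other, vandalism}: collision is in the set → true
  NOT premiums current: no → true
  deductible ≥ 568 USD: 5912 ≥ 568 is true
  claim amount ≥ 112043 USD: 57355 ≥ 112043 is false
Combine:
[1.1.1] true AND false = false
[1.1] NOT false = true
[1.2.1] false OR true = true
[1.2] NOT true = false
[1.3.2] false AND false = false
[1.3] true OR false = true
[1] true OR false OR true = true
[2.1.1] false OR false OR false = false
[2.1.2.1] true AND true = true
[2.1.2.2] true AND false = false
[2.1.2] true → false = false
[2.1] false OR false = false
[2] NOT false = true
[root] true AND true = true
Overall: true → paid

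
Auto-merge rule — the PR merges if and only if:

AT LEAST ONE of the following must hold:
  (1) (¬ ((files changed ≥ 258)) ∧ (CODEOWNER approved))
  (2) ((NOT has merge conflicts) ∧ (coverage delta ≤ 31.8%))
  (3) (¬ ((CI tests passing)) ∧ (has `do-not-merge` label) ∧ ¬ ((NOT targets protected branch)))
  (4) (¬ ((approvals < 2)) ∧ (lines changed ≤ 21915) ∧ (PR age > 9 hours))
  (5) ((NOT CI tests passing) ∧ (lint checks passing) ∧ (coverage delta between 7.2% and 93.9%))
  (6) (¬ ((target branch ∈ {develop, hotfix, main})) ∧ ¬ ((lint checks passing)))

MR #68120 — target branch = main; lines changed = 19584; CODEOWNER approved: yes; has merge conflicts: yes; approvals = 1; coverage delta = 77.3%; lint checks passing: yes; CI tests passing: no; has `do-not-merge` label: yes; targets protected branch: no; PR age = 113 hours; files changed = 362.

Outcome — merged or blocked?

Merged

Atomic conditions:
  files changed ≥ 258: 362 ≥ 258 is true
  CODEOWNER approved: yes → true
  NOT has merge conflicts: yes → false
  coverage delta ≤ 31.8%: 77.3 ≤ 31.8 is false
  CI tests passing: no → false
  has `do-not-merge` label: yes → true
  NOT targets protected branch: no → true
  approvals < 2: 1 < 2 is true
  lines changed ≤ 21915: 19584 ≤ 21915 is true
  PR age > 9 hours: 113 > 9 is true
  NOT CI tests passing: no → true
  lint checks passing: yes → true
  coverage delta between 7.2% and 93.9%: 77.3 in [7.2, 93.9] is true
  target branch ∈ {develop, hotfix, main}: main is in the set → true
Combine:
[1.1] NOT true = false
[1] false AND true = false
[2] false AND false = false
[3.1] NOT false = true
[3.3] NOT true = false
[3] true AND true AND false = false
[4.1] NOT true = false
[4] false AND true AND true = false
[5] true AND true AND true = true
[6.1] NOT true = false
[6.2] NOT true = false
[6] false AND false = false
[root] false OR false OR false OR false OR true OR false = true
Overall: true → merged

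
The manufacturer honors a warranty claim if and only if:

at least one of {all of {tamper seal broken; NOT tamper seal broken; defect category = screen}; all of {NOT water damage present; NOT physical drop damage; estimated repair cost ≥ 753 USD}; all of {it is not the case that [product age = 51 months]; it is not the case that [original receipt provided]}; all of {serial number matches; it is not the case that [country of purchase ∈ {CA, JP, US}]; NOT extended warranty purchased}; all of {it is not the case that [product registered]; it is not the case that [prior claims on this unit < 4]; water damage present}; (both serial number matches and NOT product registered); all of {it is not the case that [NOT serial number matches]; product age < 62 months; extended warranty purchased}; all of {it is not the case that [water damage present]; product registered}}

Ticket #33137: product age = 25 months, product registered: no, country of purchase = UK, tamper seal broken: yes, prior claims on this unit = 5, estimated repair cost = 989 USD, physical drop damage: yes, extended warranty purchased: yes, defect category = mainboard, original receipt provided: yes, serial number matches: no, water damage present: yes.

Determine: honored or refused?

Atomic conditions:
  tamper seal broken: yes → true
  NOT tamper seal broken: yes → false
  defect category = screen: mainboard == screen is false
  NOT water damage present: yes → false
  NOT physical drop damage: yes → false
  estimated repair cost ≥ 753 USD: 989 ≥ 753 is true
  product age = 51 months: 25 == 51 is false
  original receipt provided: yes → true
  serial number matches: no → false
  country of purchase ∈ {CA, JP, US}: UK is not in the set → false
  NOT extended warranty purchased: yes → false
  product registered: no → false
  prior claims on this unit < 4: 5 < 4 is false
  water damage present: yes → true
  NOT product registered: no → true
  NOT serial number matches: no → true
  product age < 62 months: 25 < 62 is true
  extended warranty purchased: yes → true
Combine:
[1] true AND false AND false = false
[2] false AND false AND true = false
[3.1] NOT false = true
[3.2] NOT true = false
[3] true AND false = false
[4.2] NOT false = true
[4] false AND true AND false = false
[5.1] NOT false = true
[5.2] NOT false = true
[5] true AND true AND true = true
[6] false AND true = false
[7.1] NOT true = false
[7] false AND true AND true = false
[8.1] NOT true = false
[8] false AND false = false
[root] false OR false OR false OR false OR true OR false OR false OR false = true
Overall: true → honored

Honored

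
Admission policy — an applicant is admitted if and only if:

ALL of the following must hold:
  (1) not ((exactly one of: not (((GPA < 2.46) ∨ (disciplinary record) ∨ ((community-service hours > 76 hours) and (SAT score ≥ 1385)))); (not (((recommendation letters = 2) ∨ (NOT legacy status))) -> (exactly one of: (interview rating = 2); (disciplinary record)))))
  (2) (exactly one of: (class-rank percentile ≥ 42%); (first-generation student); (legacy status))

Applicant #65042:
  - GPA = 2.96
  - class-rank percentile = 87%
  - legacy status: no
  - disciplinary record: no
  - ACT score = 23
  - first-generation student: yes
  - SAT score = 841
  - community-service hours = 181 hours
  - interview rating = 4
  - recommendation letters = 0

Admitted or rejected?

Atomic conditions:
  GPA < 2.46: 2.96 < 2.46 is false
  disciplinary record: no → false
  community-service hours > 76 hours: 181 > 76 is true
  SAT score ≥ 1385: 841 ≥ 1385 is false
  recommendation letters = 2: 0 == 2 is false
  NOT legacy status: no → true
  interview rating = 2: 4 == 2 is false
  class-rank percentile ≥ 42%: 87 ≥ 42 is true
  first-generation student: yes → true
  legacy status: no → false
Combine:
[1.1.1.1.3] true AND false = false
[1.1.1.1] false OR false OR false = false
[1.1.1] NOT false = true
[1.1.2.1.1] false OR true = true
[1.1.2.1] NOT true = false
[1.1.2.2] exactly-one(false, false) = false
[1.1.2] false → false (antecedent false ⇒ implication holds) = true
[1.1] exactly-one(true, true) = false
[1] NOT false = true
[2] exactly-one(true, true, false) = false
[root] true AND false = false
Overall: false → rejected

Rejected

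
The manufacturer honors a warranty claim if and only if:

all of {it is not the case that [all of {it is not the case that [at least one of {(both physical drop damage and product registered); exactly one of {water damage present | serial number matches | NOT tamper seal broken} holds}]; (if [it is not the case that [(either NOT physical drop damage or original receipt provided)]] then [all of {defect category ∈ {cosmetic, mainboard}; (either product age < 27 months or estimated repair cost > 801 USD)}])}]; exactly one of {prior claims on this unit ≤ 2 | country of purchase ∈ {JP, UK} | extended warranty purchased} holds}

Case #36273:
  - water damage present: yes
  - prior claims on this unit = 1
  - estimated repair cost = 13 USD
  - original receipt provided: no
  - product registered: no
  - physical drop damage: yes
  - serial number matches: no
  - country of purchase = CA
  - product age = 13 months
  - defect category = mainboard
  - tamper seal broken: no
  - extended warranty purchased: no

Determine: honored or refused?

Refused

Atomic conditions:
  physical drop damage: yes → true
  product registered: no → false
  water damage present: yes → true
  serial number matches: no → false
  NOT tamper seal broken: no → true
  NOT physical drop damage: yes → false
  original receipt provided: no → false
  defect category ∈ {cosmetic, mainboard}: mainboard is in the set → true
  product age < 27 months: 13 < 27 is true
  estimated repair cost > 801 USD: 13 > 801 is false
  prior claims on this unit ≤ 2: 1 ≤ 2 is true
  country of purchase ∈ {JP, UK}: CA is not in the set → false
  extended warranty purchased: no → false
Combine:
[1.1.1.1.1] true AND false = false
[1.1.1.1.2] exactly-one(true, false, true) = false
[1.1.1.1] false OR false = false
[1.1.1] NOT false = true
[1.1.2.1.1] false OR false = false
[1.1.2.1] NOT false = true
[1.1.2.2.2] true OR false = true
[1.1.2.2] true AND true = true
[1.1.2] true → true = true
[1.1] true AND true = true
[1] NOT true = false
[2] exactly-one(true, false, false) = true
[root] false AND true = false
Overall: false → refused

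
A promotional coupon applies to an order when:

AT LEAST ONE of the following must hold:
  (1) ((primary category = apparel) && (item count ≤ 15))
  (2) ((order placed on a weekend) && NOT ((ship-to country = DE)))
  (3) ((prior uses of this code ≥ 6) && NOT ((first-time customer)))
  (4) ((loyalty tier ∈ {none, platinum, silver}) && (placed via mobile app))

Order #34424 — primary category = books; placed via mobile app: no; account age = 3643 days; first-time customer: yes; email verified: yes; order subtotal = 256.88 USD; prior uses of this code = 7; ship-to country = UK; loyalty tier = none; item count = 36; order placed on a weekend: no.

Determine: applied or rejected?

Atomic conditions:
  primary category = apparel: books == apparel is false
  item count ≤ 15: 36 ≤ 15 is false
  order placed on a weekend: no → false
  ship-to country = DE: UK == DE is false
  prior uses of this code ≥ 6: 7 ≥ 6 is true
  first-time customer: yes → true
  loyalty tier ∈ {none, platinum, silver}: none is in the set → true
  placed via mobile app: no → false
Combine:
[1] false AND false = false
[2.2] NOT false = true
[2] false AND true = false
[3.2] NOT true = false
[3] true AND false = false
[4] true AND false = false
[root] false OR false OR false OR false = false
Overall: false → rejected

Rejected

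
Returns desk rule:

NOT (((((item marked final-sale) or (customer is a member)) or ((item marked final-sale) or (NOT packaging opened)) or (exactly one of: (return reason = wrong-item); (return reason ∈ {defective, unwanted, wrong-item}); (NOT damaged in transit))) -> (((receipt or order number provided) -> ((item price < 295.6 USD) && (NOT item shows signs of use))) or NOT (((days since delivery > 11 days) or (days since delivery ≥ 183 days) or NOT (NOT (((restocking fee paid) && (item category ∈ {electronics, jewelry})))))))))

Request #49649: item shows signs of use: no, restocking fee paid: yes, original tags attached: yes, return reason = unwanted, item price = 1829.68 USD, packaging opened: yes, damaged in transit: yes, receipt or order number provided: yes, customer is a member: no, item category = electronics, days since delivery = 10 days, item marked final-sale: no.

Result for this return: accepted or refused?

Accepted

Atomic conditions:
  item marked final-sale: no → false
  customer is a member: no → false
  NOT packaging opened: yes → false
  return reason = wrong-item: unwanted == wrong-item is false
  return reason ∈ {defective, unwanted, wrong-item}: unwanted is in the set → true
  NOT damaged in transit: yes → false
  receipt or order number provided: yes → true
  item price < 295.6 USD: 1829.68 < 295.6 is false
  NOT item shows signs of use: no → true
  days since delivery > 11 days: 10 > 11 is false
  days since delivery ≥ 183 days: 10 ≥ 183 is false
  restocking fee paid: yes → true
  item category ∈ {electronics, jewelry}: electronics is in the set → true
Combine:
[1.1.1] false OR false = false
[1.1.2] false OR false = false
[1.1.3] exactly-one(false, true, false) = true
[1.1] false OR false OR true = true
[1.2.1.2] false AND true = false
[1.2.1] true → false = false
[1.2.2.1.3.1.1] true AND true = true
[1.2.2.1.3.1] NOT true = false
[1.2.2.1.3] NOT false = true
[1.2.2.1] false OR false OR true = true
[1.2.2] NOT true = false
[1.2] false OR false = false
[1] true → false = false
[root] NOT false = true
Overall: true → accepted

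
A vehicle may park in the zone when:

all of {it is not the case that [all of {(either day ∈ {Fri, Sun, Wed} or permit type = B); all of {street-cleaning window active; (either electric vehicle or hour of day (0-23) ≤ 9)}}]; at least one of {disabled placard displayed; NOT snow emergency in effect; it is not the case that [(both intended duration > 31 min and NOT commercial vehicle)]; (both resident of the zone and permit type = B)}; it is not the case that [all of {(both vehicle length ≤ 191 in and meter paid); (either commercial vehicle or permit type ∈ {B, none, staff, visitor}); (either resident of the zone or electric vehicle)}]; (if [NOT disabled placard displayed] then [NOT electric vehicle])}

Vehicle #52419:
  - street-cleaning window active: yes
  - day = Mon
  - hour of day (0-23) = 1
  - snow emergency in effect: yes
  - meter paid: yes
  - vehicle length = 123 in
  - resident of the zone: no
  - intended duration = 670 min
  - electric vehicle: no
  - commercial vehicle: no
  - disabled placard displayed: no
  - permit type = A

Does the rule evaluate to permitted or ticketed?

Ticketed

Atomic conditions:
  day ∈ {Fri, Sun, Wed}: Mon is not in the set → false
  permit type = B: A == B is false
  street-cleaning window active: yes → true
  electric vehicle: no → false
  hour of day (0-23) ≤ 9: 1 ≤ 9 is true
  disabled placard displayed: no → false
  NOT snow emergency in effect: yes → false
  intended duration > 31 min: 670 > 31 is true
  NOT commercial vehicle: no → true
  resident of the zone: no → false
  vehicle length ≤ 191 in: 123 ≤ 191 is true
  meter paid: yes → true
  commercial vehicle: no → false
  permit type ∈ {B, none, staff, visitor}: A is not in the set → false
  NOT disabled placard displayed: no → true
  NOT electric vehicle: no → true
Combine:
[1.1.1] false OR false = false
[1.1.2.2] false OR true = true
[1.1.2] true AND true = true
[1.1] false AND true = false
[1] NOT false = true
[2.3.1] true AND true = true
[2.3] NOT true = false
[2.4] false AND false = false
[2] false OR false OR false OR false = false
[3.1.1] true AND true = true
[3.1.2] false OR false = false
[3.1.3] false OR false = false
[3.1] true AND false AND false = false
[3] NOT false = true
[4] true → true = true
[root] true AND false AND true AND true = false
Overall: false → ticketed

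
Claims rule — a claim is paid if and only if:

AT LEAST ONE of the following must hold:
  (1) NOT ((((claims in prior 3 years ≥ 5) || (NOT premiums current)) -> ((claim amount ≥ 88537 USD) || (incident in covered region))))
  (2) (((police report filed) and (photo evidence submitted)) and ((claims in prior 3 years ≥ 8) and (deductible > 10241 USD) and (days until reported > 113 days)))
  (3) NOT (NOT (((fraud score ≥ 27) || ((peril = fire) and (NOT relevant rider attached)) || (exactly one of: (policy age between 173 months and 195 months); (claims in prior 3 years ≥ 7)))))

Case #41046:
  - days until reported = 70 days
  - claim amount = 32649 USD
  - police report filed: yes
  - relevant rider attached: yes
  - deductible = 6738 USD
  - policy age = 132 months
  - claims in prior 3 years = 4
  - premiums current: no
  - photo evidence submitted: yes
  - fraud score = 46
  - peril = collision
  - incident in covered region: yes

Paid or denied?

Atomic conditions:
  claims in prior 3 years ≥ 5: 4 ≥ 5 is false
  NOT premiums current: no → true
  claim amount ≥ 88537 USD: 32649 ≥ 88537 is false
  incident in covered region: yes → true
  police report filed: yes → true
  photo evidence submitted: yes → true
  claims in prior 3 years ≥ 8: 4 ≥ 8 is false
  deductible > 10241 USD: 6738 > 10241 is false
  days until reported > 113 days: 70 > 113 is false
  fraud score ≥ 27: 46 ≥ 27 is true
  peril = fire: collision == fire is false
  NOT relevant rider attached: yes → false
  policy age between 173 months and 195 months: 132 in [173, 195] is false
  claims in prior 3 years ≥ 7: 4 ≥ 7 is false
Combine:
[1.1.1] false OR true = true
[1.1.2] false OR true = true
[1.1] true → true = true
[1] NOT true = false
[2.1] true AND true = true
[2.2] false AND false AND false = false
[2] true AND false = false
[3.1.1.2] false AND false = false
[3.1.1.3] exactly-one(false, false) = false
[3.1.1] true OR false OR false = true
[3.1] NOT true = false
[3] NOT false = true
[root] false OR false OR true = true
Overall: true → paid

Paid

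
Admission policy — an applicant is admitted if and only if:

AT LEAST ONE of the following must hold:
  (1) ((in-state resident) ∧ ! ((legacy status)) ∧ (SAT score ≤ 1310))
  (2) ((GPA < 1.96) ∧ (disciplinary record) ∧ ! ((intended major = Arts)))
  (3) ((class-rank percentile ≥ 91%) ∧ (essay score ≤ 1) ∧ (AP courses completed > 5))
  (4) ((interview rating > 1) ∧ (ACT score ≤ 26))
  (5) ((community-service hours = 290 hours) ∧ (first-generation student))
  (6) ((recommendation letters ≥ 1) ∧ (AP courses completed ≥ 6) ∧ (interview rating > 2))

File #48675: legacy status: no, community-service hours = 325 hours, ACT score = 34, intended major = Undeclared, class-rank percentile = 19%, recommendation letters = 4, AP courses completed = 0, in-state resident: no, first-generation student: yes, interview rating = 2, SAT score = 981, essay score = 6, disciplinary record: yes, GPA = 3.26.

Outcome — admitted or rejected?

Atomic conditions:
  in-state resident: no → false
  legacy status: no → false
  SAT score ≤ 1310: 981 ≤ 1310 is true
  GPA < 1.96: 3.26 < 1.96 is false
  disciplinary record: yes → true
  intended major = Arts: Undeclared == Arts is false
  class-rank percentile ≥ 91%: 19 ≥ 91 is false
  essay score ≤ 1: 6 ≤ 1 is false
  AP courses completed > 5: 0 > 5 is false
  interview rating > 1: 2 > 1 is true
  ACT score ≤ 26: 34 ≤ 26 is false
  community-service hours = 290 hours: 325 == 290 is false
  first-generation student: yes → true
  recommendation letters ≥ 1: 4 ≥ 1 is true
  AP courses completed ≥ 6: 0 ≥ 6 is false
  interview rating > 2: 2 > 2 is false
Combine:
[1.2] NOT false = true
[1] false AND true AND true = false
[2.3] NOT false = true
[2] false AND true AND true = false
[3] false AND false AND false = false
[4] true AND false = false
[5] false AND true = false
[6] true AND false AND false = false
[root] false OR false OR false OR false OR false OR false = false
Overall: false → rejected

Rejected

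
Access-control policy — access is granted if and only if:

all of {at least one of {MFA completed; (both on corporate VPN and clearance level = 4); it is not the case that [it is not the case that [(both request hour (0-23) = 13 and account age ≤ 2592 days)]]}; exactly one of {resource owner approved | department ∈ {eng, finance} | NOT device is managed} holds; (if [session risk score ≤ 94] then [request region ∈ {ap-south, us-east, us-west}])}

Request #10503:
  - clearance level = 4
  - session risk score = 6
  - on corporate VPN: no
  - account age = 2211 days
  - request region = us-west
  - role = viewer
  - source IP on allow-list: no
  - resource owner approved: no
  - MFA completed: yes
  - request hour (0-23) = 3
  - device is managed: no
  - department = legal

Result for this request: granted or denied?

Atomic conditions:
  MFA completed: yes → true
  on corporate VPN: no → false
  clearance level = 4: 4 == 4 is true
  request hour (0-23) = 13: 3 == 13 is false
  account age ≤ 2592 days: 2211 ≤ 2592 is true
  resource owner approved: no → false
  department ∈ {eng, finance}: legal is not in the set → false
  NOT device is managed: no → true
  session risk score ≤ 94: 6 ≤ 94 is true
  request region ∈ {ap-south, us-east, us-west}: us-west is in the set → true
Combine:
[1.2] false AND true = false
[1.3.1.1] false AND true = false
[1.3.1] NOT false = true
[1.3] NOT true = false
[1] true OR false OR false = true
[2] exactly-one(false, false, true) = true
[3] true → true = true
[root] true AND true AND true = true
Overall: true → granted

Granted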